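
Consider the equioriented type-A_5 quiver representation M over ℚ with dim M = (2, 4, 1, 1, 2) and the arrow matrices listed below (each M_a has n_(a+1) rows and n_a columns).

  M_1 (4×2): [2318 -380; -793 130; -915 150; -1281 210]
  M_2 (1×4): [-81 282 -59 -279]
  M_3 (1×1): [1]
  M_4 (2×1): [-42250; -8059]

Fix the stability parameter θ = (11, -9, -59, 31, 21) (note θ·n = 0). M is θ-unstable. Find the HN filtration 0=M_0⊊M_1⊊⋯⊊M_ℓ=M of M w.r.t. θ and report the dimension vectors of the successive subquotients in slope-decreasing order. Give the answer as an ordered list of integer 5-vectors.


Via rank(M_{q-1}∘⋯∘M_p): M ≅ I[1,1], I[1,2], I[2,2]^2, I[2,5], I[5,5].
μ_θ-semistable layers: μ^(1)=26; μ^(2)=21; μ^(3)=11; μ^(4)=1; μ^(5)=-9; μ^(6)=-34

((0, 0, 0, 1, 1); (0, 0, 0, 0, 1); (1, 0, 0, 0, 0); (1, 1, 0, 0, 0); (0, 2, 0, 0, 0); (0, 1, 1, 0, 0))


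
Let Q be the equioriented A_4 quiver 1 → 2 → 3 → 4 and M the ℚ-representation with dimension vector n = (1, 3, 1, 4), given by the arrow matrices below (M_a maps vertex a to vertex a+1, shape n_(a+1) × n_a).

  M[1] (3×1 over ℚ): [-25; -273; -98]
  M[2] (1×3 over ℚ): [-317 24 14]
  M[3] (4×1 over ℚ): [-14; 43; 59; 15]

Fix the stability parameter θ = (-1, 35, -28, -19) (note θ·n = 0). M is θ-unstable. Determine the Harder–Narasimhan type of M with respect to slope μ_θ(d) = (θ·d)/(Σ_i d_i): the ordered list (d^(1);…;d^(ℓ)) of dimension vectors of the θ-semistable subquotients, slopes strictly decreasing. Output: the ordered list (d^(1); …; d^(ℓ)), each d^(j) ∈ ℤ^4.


Barcode: M ≅ I[1,4], I[2,2]^2, I[4,4]^3. HN layers by μ_θ (3 steps, strictly decreasing):
  μ^(1)=35; μ^(2)=-13/4; μ^(3)=-19

((0, 2, 0, 0); (1, 1, 1, 1); (0, 0, 0, 3))


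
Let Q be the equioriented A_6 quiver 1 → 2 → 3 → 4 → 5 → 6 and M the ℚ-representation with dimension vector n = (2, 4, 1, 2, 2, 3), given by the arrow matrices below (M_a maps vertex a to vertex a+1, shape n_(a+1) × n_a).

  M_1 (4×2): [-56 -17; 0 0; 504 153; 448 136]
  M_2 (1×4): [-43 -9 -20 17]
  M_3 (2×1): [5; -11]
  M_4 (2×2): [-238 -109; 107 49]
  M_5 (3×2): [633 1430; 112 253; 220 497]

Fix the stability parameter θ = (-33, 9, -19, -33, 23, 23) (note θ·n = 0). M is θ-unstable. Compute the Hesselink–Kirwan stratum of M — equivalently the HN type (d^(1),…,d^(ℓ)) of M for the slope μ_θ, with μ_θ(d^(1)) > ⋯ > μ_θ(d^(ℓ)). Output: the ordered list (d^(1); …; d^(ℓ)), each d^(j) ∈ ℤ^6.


Interval decomposition of M: I[1,1], I[1,6], I[2,2]^3, I[4,6], I[6,6].
HN type (ℓ=4): μ^(1)=23; μ^(2)=9; μ^(3)=-43/3; μ^(4)=-33

((0, 0, 0, 0, 2, 3); (0, 3, 0, 0, 0, 0); (0, 1, 1, 1, 0, 0); (2, 0, 0, 1, 0, 0))


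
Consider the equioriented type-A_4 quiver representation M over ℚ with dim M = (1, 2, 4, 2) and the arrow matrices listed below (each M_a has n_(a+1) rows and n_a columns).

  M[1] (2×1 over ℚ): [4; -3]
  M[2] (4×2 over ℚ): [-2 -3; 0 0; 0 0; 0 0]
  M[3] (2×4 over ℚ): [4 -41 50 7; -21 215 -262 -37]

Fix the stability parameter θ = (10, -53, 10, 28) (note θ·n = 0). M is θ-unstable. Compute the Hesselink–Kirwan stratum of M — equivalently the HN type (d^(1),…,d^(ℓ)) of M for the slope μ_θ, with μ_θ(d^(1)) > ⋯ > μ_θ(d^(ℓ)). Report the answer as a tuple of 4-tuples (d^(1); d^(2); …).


Via rank(M_{q-1}∘⋯∘M_p): M ≅ I[1,4], I[2,2], I[3,3]^2, I[3,4].
μ_θ-semistable layers: μ^(1)=28; μ^(2)=10; μ^(3)=-43/2; μ^(4)=-53

((0, 0, 0, 2); (0, 0, 4, 0); (1, 1, 0, 0); (0, 1, 0, 0))


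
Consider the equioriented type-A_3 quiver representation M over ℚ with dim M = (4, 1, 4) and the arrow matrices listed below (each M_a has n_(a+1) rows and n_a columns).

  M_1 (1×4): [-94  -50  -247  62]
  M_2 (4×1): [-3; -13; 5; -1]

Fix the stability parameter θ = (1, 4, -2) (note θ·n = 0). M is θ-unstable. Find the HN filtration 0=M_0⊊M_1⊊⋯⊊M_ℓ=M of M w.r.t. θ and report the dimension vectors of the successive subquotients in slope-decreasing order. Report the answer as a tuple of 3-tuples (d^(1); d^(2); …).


Interval decomposition of M: I[1,1]^3, I[1,3], I[3,3]^3.
HN type (ℓ=2): μ^(1)=1; μ^(2)=-2

((4, 1, 1); (0, 0, 3))


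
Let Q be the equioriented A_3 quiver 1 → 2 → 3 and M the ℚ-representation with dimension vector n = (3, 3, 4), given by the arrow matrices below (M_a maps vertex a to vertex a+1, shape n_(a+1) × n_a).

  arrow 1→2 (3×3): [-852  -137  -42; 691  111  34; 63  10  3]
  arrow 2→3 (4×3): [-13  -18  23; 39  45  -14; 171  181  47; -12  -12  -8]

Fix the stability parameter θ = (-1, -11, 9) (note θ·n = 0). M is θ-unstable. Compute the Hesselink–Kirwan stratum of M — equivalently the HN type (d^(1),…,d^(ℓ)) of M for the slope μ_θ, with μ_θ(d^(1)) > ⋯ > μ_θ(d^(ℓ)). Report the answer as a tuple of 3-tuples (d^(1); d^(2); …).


Barcode: M ≅ I[1,3]^3, I[3,3]. HN layers by μ_θ (2 steps, strictly decreasing):
  μ^(1)=9; μ^(2)=-6

((0, 0, 4); (3, 3, 0))


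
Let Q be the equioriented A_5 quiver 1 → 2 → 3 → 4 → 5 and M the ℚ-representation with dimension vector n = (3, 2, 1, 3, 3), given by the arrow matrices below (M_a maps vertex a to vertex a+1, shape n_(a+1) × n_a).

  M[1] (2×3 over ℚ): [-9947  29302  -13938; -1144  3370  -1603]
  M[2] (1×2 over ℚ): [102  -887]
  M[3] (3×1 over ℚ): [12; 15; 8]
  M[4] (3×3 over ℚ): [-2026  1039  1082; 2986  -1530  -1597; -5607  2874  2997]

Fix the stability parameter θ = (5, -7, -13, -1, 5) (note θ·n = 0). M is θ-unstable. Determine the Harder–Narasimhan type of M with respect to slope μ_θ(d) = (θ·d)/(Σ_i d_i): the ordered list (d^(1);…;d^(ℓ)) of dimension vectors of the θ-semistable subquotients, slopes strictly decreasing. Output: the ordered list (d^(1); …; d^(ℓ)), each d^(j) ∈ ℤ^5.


Barcode: M ≅ I[1,1], I[1,2], I[1,5], I[4,5]^2. HN layers by μ_θ (3 steps, strictly decreasing):
  μ^(1)=5; μ^(2)=-1; μ^(3)=-5

((1, 0, 0, 0, 3); (1, 1, 0, 3, 0); (1, 1, 1, 0, 0))


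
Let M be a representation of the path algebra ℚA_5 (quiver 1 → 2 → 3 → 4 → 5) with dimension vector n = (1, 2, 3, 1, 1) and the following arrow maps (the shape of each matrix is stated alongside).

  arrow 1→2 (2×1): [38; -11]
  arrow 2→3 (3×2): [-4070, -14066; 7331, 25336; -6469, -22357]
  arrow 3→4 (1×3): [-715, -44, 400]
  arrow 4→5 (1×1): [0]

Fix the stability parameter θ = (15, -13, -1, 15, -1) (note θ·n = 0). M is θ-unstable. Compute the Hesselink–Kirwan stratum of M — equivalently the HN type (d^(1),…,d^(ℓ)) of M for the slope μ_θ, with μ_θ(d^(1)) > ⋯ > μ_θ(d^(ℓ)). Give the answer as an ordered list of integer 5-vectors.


Via rank(M_{q-1}∘⋯∘M_p): M ≅ I[1,4], I[2,3], I[3,3], I[5,5].
μ_θ-semistable layers: μ^(1)=15; μ^(2)=1/3; μ^(3)=-1; μ^(4)=-13

((0, 0, 0, 1, 0); (1, 1, 1, 0, 0); (0, 0, 2, 0, 1); (0, 1, 0, 0, 0))


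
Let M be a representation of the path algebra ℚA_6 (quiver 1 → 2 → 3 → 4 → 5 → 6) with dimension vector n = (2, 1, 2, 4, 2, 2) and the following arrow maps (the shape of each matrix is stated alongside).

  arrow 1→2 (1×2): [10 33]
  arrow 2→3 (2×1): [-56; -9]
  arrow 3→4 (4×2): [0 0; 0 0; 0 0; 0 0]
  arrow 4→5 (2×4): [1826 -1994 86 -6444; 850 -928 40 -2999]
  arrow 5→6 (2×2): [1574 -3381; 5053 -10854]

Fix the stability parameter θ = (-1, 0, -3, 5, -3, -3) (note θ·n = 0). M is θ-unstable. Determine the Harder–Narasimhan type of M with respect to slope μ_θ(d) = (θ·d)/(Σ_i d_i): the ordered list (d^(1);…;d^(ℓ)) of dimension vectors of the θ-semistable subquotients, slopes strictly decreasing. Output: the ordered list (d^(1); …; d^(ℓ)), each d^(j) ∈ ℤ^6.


Barcode: M ≅ I[1,1], I[1,3], I[3,3], I[4,4]^2, I[4,6]^2. HN layers by μ_θ (5 steps, strictly decreasing):
  μ^(1)=5; μ^(2)=-1/3; μ^(3)=-1; μ^(4)=-4/3; μ^(5)=-3

((0, 0, 0, 2, 0, 0); (0, 0, 0, 2, 2, 2); (1, 0, 0, 0, 0, 0); (1, 1, 1, 0, 0, 0); (0, 0, 1, 0, 0, 0))


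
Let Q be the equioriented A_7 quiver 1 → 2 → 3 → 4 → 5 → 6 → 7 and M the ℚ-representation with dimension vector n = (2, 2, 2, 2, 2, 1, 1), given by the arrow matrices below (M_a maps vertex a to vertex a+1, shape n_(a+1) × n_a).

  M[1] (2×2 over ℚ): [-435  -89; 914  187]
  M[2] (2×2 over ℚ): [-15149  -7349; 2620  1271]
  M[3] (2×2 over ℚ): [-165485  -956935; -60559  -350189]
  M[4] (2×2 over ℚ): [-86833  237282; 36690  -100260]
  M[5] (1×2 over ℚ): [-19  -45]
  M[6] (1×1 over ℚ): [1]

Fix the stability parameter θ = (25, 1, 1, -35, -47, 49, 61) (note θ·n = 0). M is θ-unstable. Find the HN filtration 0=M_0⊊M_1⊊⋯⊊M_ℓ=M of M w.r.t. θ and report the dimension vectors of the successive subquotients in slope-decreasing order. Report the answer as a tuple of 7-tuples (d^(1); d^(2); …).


Barcode: M ≅ I[1,3], I[1,7], I[4,4], I[5,5]. HN layers by μ_θ (6 steps, strictly decreasing):
  μ^(1)=61; μ^(2)=49; μ^(3)=9; μ^(4)=-11; μ^(5)=-35; μ^(6)=-47

((0, 0, 0, 0, 0, 0, 1); (0, 0, 0, 0, 0, 1, 0); (1, 1, 1, 0, 0, 0, 0); (1, 1, 1, 1, 1, 0, 0); (0, 0, 0, 1, 0, 0, 0); (0, 0, 0, 0, 1, 0, 0))


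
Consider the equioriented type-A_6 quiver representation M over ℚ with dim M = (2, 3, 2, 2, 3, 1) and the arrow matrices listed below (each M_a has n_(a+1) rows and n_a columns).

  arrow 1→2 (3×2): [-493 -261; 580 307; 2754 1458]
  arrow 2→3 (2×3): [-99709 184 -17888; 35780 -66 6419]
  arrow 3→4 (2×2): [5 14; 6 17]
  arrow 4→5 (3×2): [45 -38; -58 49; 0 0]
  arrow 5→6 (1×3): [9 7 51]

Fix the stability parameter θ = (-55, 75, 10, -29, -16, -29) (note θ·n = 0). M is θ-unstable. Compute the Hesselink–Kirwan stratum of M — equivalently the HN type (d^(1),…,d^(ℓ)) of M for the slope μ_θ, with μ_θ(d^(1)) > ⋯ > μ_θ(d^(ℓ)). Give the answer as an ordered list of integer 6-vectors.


Barcode: M ≅ I[1,5], I[1,6], I[2,2], I[5,5]. HN layers by μ_θ (5 steps, strictly decreasing):
  μ^(1)=75; μ^(2)=10; μ^(3)=11/5; μ^(4)=-16; μ^(5)=-55

((0, 1, 0, 0, 0, 0); (0, 1, 1, 1, 1, 0); (0, 1, 1, 1, 1, 1); (0, 0, 0, 0, 1, 0); (2, 0, 0, 0, 0, 0))


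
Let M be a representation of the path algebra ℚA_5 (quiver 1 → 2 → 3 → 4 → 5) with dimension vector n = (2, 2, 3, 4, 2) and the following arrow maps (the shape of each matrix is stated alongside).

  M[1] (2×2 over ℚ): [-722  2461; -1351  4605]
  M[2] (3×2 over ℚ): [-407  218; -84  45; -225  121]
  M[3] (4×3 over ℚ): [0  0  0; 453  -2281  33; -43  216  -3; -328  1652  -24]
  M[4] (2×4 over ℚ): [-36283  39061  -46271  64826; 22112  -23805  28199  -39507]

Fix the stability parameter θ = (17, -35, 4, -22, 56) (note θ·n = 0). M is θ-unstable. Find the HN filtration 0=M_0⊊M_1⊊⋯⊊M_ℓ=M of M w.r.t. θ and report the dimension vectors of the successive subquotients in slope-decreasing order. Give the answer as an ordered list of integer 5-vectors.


Via rank(M_{q-1}∘⋯∘M_p): M ≅ I[1,3], I[1,5], I[3,4], I[4,4], I[4,5].
μ_θ-semistable layers: μ^(1)=56; μ^(2)=4; μ^(3)=-9; μ^(4)=-22

((0, 0, 0, 0, 2); (0, 0, 1, 0, 0); (2, 2, 2, 2, 0); (0, 0, 0, 2, 0))


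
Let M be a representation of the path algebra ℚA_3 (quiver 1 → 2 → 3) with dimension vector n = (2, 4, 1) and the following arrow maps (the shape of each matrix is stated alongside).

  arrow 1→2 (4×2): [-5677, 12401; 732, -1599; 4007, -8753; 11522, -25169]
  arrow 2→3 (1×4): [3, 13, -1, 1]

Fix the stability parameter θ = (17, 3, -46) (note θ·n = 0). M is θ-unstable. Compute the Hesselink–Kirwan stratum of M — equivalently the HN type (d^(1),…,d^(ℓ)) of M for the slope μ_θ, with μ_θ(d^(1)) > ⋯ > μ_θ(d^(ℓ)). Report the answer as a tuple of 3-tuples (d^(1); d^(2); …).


Barcode: M ≅ I[1,2]^2, I[2,2], I[2,3]. HN layers by μ_θ (3 steps, strictly decreasing):
  μ^(1)=10; μ^(2)=3; μ^(3)=-43/2

((2, 2, 0); (0, 1, 0); (0, 1, 1))


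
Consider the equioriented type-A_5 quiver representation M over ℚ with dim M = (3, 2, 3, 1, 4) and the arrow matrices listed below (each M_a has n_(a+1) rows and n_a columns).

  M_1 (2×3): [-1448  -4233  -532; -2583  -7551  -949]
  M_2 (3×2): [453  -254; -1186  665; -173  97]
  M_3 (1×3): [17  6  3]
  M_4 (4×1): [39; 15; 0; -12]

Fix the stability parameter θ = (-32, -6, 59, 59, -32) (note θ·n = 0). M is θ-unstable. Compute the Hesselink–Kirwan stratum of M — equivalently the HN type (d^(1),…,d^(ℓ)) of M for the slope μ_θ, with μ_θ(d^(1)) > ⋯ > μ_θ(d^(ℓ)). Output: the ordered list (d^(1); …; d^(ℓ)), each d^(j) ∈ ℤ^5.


Interval decomposition of M: I[1,1], I[1,3], I[1,5], I[3,3], I[5,5]^3.
HN type (ℓ=4): μ^(1)=59; μ^(2)=86/3; μ^(3)=-6; μ^(4)=-32

((0, 0, 2, 0, 0); (0, 0, 1, 1, 1); (0, 2, 0, 0, 0); (3, 0, 0, 0, 3))


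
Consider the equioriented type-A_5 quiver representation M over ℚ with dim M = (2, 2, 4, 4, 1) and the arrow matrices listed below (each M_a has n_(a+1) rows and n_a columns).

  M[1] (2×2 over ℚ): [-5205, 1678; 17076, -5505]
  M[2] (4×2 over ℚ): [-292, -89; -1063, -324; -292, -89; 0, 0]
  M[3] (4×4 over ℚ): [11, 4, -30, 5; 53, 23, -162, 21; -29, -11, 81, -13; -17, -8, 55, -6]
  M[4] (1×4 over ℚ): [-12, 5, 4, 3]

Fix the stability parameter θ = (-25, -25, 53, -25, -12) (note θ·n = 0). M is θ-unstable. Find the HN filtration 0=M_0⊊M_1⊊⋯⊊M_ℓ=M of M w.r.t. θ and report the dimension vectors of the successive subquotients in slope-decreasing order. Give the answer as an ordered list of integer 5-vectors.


Via rank(M_{q-1}∘⋯∘M_p): M ≅ I[1,4], I[1,5], I[3,4]^2.
μ_θ-semistable layers: μ^(1)=14; μ^(2)=16/3; μ^(3)=-25

((0, 0, 3, 3, 0); (0, 0, 1, 1, 1); (2, 2, 0, 0, 0))


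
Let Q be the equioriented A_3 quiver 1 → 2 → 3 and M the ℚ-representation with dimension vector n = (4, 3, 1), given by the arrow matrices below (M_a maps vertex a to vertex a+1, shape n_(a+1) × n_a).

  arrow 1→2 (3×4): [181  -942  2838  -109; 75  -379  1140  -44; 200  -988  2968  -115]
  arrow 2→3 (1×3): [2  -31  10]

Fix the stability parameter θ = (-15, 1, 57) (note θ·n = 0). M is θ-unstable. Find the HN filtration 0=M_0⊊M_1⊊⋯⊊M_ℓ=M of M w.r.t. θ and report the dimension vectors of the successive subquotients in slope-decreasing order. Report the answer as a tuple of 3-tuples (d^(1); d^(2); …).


Interval decomposition of M: I[1,1], I[1,2]^2, I[1,3].
HN type (ℓ=3): μ^(1)=57; μ^(2)=1; μ^(3)=-15

((0, 0, 1); (0, 3, 0); (4, 0, 0))


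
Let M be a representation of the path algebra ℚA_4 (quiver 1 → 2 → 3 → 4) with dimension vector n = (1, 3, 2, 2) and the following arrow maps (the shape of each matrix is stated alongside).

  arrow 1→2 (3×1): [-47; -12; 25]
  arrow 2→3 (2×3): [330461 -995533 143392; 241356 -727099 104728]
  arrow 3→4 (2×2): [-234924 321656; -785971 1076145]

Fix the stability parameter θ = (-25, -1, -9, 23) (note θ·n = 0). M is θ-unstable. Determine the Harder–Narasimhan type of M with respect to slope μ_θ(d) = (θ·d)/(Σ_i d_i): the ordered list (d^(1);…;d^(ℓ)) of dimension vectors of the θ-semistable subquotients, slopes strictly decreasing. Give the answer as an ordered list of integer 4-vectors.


Interval decomposition of M: I[1,4], I[2,2], I[2,4].
HN type (ℓ=4): μ^(1)=23; μ^(2)=-1; μ^(3)=-5; μ^(4)=-25

((0, 0, 0, 2); (0, 1, 0, 0); (0, 2, 2, 0); (1, 0, 0, 0))


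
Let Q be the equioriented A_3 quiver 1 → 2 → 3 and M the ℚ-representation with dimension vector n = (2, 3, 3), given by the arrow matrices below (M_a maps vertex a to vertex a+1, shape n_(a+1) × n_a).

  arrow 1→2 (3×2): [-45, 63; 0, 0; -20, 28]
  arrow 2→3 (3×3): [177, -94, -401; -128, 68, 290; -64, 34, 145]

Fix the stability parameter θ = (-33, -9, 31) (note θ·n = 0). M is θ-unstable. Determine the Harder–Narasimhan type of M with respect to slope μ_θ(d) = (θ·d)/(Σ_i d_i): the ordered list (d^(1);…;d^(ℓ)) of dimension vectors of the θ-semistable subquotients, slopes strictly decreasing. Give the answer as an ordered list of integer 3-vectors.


Interval decomposition of M: I[1,1], I[1,3], I[2,2], I[2,3], I[3,3].
HN type (ℓ=3): μ^(1)=31; μ^(2)=-9; μ^(3)=-33

((0, 0, 3); (0, 3, 0); (2, 0, 0))


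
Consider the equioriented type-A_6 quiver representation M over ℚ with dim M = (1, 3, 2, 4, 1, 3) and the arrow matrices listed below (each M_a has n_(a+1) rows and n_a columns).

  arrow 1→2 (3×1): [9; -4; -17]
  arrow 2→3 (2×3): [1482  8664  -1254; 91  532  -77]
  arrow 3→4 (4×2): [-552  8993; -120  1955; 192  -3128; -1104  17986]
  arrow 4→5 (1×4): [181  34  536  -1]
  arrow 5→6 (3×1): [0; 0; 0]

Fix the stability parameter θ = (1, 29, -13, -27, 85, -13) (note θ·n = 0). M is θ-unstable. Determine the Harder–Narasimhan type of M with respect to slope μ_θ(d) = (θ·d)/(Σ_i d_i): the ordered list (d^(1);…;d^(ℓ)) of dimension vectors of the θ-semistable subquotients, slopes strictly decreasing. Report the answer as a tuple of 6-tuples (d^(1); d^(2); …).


Interval decomposition of M: I[1,2], I[2,2], I[2,5], I[3,3], I[4,4]^3, I[6,6]^3.
HN type (ℓ=6): μ^(1)=85; μ^(2)=29; μ^(3)=1; μ^(4)=-11/3; μ^(5)=-13; μ^(6)=-27

((0, 0, 0, 0, 1, 0); (0, 2, 0, 0, 0, 0); (1, 0, 0, 0, 0, 0); (0, 1, 1, 1, 0, 0); (0, 0, 1, 0, 0, 3); (0, 0, 0, 3, 0, 0))


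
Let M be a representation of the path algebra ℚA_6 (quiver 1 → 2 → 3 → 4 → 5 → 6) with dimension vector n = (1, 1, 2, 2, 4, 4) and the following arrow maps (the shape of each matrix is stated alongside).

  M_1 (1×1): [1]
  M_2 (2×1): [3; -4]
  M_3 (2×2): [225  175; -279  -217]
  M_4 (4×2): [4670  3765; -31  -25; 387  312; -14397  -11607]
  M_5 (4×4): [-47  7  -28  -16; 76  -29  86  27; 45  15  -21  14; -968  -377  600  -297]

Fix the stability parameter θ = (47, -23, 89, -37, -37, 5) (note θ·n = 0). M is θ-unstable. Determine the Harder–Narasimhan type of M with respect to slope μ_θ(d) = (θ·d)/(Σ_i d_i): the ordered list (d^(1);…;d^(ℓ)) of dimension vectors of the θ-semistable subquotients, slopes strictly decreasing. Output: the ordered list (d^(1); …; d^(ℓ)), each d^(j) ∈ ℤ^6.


Barcode: M ≅ I[1,6], I[3,3], I[4,5], I[5,6]^2, I[6,6]. HN layers by μ_θ (4 steps, strictly decreasing):
  μ^(1)=89; μ^(2)=22/3; μ^(3)=5; μ^(4)=-37

((0, 0, 1, 0, 0, 0); (1, 1, 1, 1, 1, 1); (0, 0, 0, 0, 0, 3); (0, 0, 0, 1, 3, 0))


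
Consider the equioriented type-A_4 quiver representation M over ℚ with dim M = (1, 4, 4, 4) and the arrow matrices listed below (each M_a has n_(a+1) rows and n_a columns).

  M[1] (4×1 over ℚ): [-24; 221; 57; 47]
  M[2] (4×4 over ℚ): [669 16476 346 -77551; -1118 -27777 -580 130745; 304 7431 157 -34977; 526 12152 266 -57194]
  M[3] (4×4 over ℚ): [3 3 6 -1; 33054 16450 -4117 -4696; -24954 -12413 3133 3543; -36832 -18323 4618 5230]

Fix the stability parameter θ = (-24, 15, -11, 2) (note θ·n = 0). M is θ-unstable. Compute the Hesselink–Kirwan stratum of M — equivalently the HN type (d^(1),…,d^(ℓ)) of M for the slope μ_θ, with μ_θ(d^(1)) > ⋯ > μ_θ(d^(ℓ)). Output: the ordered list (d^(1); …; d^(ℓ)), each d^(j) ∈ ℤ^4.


Interval decomposition of M: I[1,4], I[2,2], I[2,4]^2, I[3,4].
HN type (ℓ=4): μ^(1)=15; μ^(2)=2; μ^(3)=-11; μ^(4)=-24

((0, 1, 0, 0); (0, 3, 3, 4); (0, 0, 1, 0); (1, 0, 0, 0))


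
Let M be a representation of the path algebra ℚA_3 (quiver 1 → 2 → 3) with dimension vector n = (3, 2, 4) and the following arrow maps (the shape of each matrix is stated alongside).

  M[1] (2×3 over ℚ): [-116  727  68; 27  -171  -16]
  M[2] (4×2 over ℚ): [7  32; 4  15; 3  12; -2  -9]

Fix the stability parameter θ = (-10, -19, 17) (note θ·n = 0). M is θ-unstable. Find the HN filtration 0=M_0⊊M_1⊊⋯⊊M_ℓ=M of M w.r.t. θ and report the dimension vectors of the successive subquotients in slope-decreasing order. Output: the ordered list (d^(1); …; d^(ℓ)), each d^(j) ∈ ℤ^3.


Interval decomposition of M: I[1,1], I[1,3]^2, I[3,3]^2.
HN type (ℓ=3): μ^(1)=17; μ^(2)=-10; μ^(3)=-29/2

((0, 0, 4); (1, 0, 0); (2, 2, 0))


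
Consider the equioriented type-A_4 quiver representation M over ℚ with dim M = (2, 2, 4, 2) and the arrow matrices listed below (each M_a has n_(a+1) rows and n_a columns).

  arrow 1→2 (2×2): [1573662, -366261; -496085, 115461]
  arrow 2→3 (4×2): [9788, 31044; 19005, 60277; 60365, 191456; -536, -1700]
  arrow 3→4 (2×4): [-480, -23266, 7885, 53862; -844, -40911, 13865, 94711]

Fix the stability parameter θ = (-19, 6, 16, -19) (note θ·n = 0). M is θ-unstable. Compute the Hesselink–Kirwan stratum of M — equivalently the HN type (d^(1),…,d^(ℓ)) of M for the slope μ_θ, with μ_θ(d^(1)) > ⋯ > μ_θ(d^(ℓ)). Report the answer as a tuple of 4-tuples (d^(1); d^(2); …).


Barcode: M ≅ I[1,4]^2, I[3,3]^2. HN layers by μ_θ (3 steps, strictly decreasing):
  μ^(1)=16; μ^(2)=1; μ^(3)=-19

((0, 0, 2, 0); (0, 2, 2, 2); (2, 0, 0, 0))


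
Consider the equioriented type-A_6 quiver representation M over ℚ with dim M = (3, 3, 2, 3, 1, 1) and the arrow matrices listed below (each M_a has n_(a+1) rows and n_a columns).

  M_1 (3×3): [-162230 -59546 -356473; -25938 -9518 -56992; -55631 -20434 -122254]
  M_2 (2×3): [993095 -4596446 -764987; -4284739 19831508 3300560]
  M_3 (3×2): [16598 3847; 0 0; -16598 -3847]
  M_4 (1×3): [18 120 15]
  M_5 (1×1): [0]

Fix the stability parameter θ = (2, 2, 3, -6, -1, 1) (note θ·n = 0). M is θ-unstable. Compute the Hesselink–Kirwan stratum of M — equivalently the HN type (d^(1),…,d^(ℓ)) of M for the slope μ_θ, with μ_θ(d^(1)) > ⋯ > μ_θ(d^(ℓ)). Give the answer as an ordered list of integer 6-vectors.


Via rank(M_{q-1}∘⋯∘M_p): M ≅ I[1,2], I[1,3], I[1,5], I[4,4]^2, I[6,6].
μ_θ-semistable layers: μ^(1)=3; μ^(2)=2; μ^(3)=1; μ^(4)=0; μ^(5)=-6

((0, 0, 1, 0, 0, 0); (2, 2, 0, 0, 0, 0); (0, 0, 0, 0, 0, 1); (1, 1, 1, 1, 1, 0); (0, 0, 0, 2, 0, 0))


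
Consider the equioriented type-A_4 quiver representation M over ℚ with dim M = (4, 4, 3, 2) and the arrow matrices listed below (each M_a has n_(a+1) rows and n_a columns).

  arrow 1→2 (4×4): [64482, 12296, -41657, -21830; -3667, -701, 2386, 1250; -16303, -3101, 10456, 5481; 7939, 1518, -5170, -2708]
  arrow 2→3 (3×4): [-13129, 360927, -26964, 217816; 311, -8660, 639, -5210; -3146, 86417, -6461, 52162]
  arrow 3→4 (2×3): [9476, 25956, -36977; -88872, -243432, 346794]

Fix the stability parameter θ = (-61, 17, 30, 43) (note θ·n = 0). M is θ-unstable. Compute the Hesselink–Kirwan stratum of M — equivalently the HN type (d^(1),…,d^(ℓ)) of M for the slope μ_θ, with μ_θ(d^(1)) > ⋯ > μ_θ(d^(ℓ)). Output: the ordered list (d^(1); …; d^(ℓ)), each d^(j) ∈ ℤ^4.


Interval decomposition of M: I[1,2], I[1,3]^2, I[1,4], I[4,4].
HN type (ℓ=4): μ^(1)=43; μ^(2)=30; μ^(3)=17; μ^(4)=-61

((0, 0, 0, 2); (0, 0, 3, 0); (0, 4, 0, 0); (4, 0, 0, 0))


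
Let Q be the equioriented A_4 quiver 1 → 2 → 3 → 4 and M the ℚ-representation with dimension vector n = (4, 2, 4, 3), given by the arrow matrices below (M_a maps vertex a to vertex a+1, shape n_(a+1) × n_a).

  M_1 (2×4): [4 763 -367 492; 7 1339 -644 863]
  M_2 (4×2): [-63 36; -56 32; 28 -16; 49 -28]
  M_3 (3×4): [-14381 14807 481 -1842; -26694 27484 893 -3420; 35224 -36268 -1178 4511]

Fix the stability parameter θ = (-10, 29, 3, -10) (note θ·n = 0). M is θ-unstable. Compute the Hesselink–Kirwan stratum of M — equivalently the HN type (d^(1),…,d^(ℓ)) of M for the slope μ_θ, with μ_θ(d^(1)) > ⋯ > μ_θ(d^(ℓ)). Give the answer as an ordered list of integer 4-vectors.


Barcode: M ≅ I[1,1]^2, I[1,2], I[1,4], I[3,3], I[3,4]^2. HN layers by μ_θ (5 steps, strictly decreasing):
  μ^(1)=29; μ^(2)=22/3; μ^(3)=3; μ^(4)=-7/2; μ^(5)=-10

((0, 1, 0, 0); (0, 1, 1, 1); (0, 0, 1, 0); (0, 0, 2, 2); (4, 0, 0, 0))


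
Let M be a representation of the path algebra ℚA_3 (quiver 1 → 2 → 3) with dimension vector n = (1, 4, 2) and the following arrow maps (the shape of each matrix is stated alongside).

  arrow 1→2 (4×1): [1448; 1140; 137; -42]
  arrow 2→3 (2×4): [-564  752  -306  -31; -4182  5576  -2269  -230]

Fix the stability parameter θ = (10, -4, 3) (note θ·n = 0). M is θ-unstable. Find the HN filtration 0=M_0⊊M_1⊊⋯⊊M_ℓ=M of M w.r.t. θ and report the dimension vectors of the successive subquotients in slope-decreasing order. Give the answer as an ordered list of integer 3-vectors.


Interval decomposition of M: I[1,3], I[2,2]^2, I[2,3].
HN type (ℓ=2): μ^(1)=3; μ^(2)=-4

((1, 1, 2); (0, 3, 0))


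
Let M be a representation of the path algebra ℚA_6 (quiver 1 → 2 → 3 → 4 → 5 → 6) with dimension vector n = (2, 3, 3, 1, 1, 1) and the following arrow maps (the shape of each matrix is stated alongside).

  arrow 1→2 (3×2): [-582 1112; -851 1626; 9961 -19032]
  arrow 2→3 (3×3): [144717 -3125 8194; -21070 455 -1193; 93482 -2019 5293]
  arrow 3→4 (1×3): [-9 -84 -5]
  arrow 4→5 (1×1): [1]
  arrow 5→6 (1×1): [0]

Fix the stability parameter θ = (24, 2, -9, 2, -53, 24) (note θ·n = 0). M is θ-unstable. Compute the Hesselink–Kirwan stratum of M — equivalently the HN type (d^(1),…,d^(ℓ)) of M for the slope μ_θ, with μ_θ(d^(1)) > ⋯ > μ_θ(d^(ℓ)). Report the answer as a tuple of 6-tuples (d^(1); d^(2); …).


Barcode: M ≅ I[1,3], I[1,5], I[2,3], I[6,6]. HN layers by μ_θ (4 steps, strictly decreasing):
  μ^(1)=24; μ^(2)=17/3; μ^(3)=-7/2; μ^(4)=-34/5

((0, 0, 0, 0, 0, 1); (1, 1, 1, 0, 0, 0); (0, 1, 1, 0, 0, 0); (1, 1, 1, 1, 1, 0))


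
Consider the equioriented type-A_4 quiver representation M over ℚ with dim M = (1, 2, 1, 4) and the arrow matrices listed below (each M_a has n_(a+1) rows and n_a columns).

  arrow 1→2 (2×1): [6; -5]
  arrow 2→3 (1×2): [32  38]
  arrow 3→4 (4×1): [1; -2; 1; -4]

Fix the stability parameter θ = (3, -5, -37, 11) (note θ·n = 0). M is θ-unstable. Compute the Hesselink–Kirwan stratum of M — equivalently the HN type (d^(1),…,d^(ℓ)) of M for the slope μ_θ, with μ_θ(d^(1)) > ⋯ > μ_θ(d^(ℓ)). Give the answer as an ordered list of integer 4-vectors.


Via rank(M_{q-1}∘⋯∘M_p): M ≅ I[1,4], I[2,2], I[4,4]^3.
μ_θ-semistable layers: μ^(1)=11; μ^(2)=-5; μ^(3)=-13

((0, 0, 0, 4); (0, 1, 0, 0); (1, 1, 1, 0))


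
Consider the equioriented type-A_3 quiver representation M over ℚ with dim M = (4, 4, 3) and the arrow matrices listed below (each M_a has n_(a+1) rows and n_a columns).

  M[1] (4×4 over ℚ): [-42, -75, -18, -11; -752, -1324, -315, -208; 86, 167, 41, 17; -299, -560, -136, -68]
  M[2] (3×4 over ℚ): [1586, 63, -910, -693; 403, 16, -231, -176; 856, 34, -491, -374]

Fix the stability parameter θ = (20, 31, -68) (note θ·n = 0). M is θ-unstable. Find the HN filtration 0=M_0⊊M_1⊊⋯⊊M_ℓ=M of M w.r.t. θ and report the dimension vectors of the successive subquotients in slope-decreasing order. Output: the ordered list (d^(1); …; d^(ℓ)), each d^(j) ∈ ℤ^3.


Interval decomposition of M: I[1,2], I[1,3]^3.
HN type (ℓ=3): μ^(1)=31; μ^(2)=20; μ^(3)=-17/3

((0, 1, 0); (1, 0, 0); (3, 3, 3))


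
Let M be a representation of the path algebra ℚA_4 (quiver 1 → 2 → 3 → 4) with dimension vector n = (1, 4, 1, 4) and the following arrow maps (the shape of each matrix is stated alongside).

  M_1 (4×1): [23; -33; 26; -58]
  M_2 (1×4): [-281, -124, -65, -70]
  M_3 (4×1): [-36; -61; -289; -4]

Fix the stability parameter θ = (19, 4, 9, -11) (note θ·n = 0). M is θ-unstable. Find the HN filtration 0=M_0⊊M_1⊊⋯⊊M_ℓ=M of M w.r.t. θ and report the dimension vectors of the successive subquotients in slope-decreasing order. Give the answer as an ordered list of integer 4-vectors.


Barcode: M ≅ I[1,4], I[2,2]^3, I[4,4]^3. HN layers by μ_θ (3 steps, strictly decreasing):
  μ^(1)=21/4; μ^(2)=4; μ^(3)=-11

((1, 1, 1, 1); (0, 3, 0, 0); (0, 0, 0, 3))


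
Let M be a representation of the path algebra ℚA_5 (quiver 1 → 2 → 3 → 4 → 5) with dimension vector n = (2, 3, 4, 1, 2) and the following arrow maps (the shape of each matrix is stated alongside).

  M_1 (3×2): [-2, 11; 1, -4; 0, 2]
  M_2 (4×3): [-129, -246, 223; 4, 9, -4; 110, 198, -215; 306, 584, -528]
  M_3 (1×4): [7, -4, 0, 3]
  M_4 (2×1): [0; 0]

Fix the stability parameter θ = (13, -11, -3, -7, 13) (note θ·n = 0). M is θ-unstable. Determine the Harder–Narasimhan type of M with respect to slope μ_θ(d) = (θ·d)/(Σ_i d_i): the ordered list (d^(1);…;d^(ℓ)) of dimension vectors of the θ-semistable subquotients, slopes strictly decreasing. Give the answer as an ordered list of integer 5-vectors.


Barcode: M ≅ I[1,3], I[1,4], I[2,3], I[3,3], I[5,5]^2. HN layers by μ_θ (5 steps, strictly decreasing):
  μ^(1)=13; μ^(2)=-1/3; μ^(3)=-2; μ^(4)=-3; μ^(5)=-11

((0, 0, 0, 0, 2); (1, 1, 1, 0, 0); (1, 1, 1, 1, 0); (0, 0, 2, 0, 0); (0, 1, 0, 0, 0))


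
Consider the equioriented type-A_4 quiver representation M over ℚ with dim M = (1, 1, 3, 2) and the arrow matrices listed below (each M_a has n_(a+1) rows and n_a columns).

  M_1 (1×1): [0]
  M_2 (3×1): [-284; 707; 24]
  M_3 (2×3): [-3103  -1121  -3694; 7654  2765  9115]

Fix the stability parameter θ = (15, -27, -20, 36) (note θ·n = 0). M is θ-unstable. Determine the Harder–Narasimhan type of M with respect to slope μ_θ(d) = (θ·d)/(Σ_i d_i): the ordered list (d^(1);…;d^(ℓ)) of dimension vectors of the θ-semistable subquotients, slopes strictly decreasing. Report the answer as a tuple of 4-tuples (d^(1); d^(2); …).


Via rank(M_{q-1}∘⋯∘M_p): M ≅ I[1,1], I[2,4], I[3,3], I[3,4].
μ_θ-semistable layers: μ^(1)=36; μ^(2)=15; μ^(3)=-20; μ^(4)=-27

((0, 0, 0, 2); (1, 0, 0, 0); (0, 0, 3, 0); (0, 1, 0, 0))


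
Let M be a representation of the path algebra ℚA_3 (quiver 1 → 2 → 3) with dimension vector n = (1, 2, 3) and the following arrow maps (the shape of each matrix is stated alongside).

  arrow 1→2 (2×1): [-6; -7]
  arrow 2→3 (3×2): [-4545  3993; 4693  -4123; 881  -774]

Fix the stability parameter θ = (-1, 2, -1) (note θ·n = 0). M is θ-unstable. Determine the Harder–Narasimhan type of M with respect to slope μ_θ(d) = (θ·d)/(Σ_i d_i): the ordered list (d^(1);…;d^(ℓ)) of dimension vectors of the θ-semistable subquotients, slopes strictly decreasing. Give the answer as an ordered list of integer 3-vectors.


Via rank(M_{q-1}∘⋯∘M_p): M ≅ I[1,3], I[2,3], I[3,3].
μ_θ-semistable layers: μ^(1)=1/2; μ^(2)=-1

((0, 2, 2); (1, 0, 1))


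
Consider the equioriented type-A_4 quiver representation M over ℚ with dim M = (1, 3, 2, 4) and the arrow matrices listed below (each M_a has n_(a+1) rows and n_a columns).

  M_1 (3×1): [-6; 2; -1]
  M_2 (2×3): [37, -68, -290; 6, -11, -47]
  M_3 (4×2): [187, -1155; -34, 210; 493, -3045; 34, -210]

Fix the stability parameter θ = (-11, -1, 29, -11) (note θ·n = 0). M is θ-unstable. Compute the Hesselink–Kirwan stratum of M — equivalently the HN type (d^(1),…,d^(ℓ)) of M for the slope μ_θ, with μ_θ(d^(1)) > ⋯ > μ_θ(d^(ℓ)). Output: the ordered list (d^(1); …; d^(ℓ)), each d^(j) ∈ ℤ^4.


Via rank(M_{q-1}∘⋯∘M_p): M ≅ I[1,4], I[2,2], I[2,3], I[4,4]^3.
μ_θ-semistable layers: μ^(1)=29; μ^(2)=9; μ^(3)=-1; μ^(4)=-11

((0, 0, 1, 0); (0, 0, 1, 1); (0, 3, 0, 0); (1, 0, 0, 3))


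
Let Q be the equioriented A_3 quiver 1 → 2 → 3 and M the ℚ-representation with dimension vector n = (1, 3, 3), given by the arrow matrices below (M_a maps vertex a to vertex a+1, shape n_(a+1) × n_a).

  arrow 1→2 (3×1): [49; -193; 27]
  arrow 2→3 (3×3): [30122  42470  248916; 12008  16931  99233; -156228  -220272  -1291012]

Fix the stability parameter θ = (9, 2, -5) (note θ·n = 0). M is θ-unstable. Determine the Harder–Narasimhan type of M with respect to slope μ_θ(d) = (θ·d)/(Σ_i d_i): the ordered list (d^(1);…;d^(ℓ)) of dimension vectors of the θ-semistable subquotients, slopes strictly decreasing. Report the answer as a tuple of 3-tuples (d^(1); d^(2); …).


Via rank(M_{q-1}∘⋯∘M_p): M ≅ I[1,2], I[2,3]^2, I[3,3].
μ_θ-semistable layers: μ^(1)=11/2; μ^(2)=-3/2; μ^(3)=-5

((1, 1, 0); (0, 2, 2); (0, 0, 1))


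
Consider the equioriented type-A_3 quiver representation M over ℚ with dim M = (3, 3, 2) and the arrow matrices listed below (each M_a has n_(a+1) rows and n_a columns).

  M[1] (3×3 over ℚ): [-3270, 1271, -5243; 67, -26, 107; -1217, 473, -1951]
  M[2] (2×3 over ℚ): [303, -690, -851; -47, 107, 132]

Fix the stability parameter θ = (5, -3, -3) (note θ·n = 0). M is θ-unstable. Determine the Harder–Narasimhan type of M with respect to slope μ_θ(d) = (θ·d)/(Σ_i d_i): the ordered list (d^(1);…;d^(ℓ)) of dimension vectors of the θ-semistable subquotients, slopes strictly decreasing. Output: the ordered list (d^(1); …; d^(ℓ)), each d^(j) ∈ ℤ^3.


Barcode: M ≅ I[1,2], I[1,3]^2. HN layers by μ_θ (2 steps, strictly decreasing):
  μ^(1)=1; μ^(2)=-1/3

((1, 1, 0); (2, 2, 2))


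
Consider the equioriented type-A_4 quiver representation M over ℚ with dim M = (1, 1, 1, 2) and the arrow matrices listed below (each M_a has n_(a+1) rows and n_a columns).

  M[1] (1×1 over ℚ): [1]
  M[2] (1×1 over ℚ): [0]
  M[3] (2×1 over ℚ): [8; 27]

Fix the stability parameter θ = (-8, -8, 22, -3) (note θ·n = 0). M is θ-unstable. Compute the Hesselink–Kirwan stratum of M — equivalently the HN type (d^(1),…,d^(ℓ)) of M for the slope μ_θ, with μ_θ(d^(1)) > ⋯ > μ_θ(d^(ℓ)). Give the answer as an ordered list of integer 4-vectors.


Barcode: M ≅ I[1,2], I[3,4], I[4,4]. HN layers by μ_θ (3 steps, strictly decreasing):
  μ^(1)=19/2; μ^(2)=-3; μ^(3)=-8

((0, 0, 1, 1); (0, 0, 0, 1); (1, 1, 0, 0))


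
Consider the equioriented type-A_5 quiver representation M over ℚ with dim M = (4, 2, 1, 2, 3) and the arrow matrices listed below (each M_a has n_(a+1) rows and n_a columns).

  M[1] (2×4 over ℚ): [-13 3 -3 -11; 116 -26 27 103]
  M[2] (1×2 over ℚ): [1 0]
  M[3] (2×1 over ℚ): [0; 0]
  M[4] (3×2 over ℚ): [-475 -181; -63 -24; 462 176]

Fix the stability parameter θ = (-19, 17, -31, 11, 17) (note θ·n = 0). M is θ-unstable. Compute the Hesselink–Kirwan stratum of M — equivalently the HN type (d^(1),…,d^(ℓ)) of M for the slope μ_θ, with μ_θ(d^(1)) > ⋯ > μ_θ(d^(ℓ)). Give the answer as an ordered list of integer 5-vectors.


Via rank(M_{q-1}∘⋯∘M_p): M ≅ I[1,1]^2, I[1,2], I[1,3], I[4,5]^2, I[5,5].
μ_θ-semistable layers: μ^(1)=17; μ^(2)=11; μ^(3)=-7; μ^(4)=-19

((0, 1, 0, 0, 3); (0, 0, 0, 2, 0); (0, 1, 1, 0, 0); (4, 0, 0, 0, 0))


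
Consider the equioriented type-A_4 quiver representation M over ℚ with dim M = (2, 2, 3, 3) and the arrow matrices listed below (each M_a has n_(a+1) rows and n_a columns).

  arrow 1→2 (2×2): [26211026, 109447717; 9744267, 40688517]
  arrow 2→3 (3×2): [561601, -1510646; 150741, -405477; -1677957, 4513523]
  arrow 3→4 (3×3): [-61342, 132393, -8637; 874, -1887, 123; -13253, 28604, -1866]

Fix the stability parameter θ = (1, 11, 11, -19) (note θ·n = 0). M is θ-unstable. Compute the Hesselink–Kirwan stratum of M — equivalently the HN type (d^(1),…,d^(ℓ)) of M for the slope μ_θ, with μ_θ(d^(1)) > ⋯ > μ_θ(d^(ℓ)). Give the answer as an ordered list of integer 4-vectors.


Barcode: M ≅ I[1,3], I[1,4], I[3,4], I[4,4]. HN layers by μ_θ (4 steps, strictly decreasing):
  μ^(1)=11; μ^(2)=1; μ^(3)=-4; μ^(4)=-19

((0, 1, 1, 0); (2, 1, 1, 1); (0, 0, 1, 1); (0, 0, 0, 1))


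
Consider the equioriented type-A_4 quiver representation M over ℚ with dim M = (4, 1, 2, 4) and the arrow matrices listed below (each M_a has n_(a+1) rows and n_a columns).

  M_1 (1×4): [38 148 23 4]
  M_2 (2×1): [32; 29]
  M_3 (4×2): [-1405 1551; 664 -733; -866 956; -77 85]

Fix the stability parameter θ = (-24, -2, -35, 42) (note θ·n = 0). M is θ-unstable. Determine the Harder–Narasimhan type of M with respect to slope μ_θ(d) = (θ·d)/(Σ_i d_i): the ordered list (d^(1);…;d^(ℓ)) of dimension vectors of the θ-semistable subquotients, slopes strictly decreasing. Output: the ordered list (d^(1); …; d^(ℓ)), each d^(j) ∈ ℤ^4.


Barcode: M ≅ I[1,1]^3, I[1,4], I[3,4], I[4,4]^2. HN layers by μ_θ (4 steps, strictly decreasing):
  μ^(1)=42; μ^(2)=-37/2; μ^(3)=-24; μ^(4)=-35

((0, 0, 0, 4); (0, 1, 1, 0); (4, 0, 0, 0); (0, 0, 1, 0))


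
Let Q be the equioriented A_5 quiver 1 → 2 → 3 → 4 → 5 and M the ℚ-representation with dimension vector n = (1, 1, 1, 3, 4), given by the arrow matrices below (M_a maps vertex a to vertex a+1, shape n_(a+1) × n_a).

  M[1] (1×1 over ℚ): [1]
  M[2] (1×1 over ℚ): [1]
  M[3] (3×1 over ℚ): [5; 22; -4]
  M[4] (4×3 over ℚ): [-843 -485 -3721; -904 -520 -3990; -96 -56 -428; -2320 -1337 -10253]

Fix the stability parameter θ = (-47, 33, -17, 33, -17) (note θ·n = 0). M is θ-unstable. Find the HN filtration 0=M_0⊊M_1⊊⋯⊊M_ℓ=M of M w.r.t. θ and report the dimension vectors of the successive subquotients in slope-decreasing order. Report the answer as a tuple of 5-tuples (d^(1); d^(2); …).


Barcode: M ≅ I[1,5], I[4,5]^2, I[5,5]. HN layers by μ_θ (3 steps, strictly decreasing):
  μ^(1)=8; μ^(2)=-17; μ^(3)=-47

((0, 1, 1, 3, 3); (0, 0, 0, 0, 1); (1, 0, 0, 0, 0))


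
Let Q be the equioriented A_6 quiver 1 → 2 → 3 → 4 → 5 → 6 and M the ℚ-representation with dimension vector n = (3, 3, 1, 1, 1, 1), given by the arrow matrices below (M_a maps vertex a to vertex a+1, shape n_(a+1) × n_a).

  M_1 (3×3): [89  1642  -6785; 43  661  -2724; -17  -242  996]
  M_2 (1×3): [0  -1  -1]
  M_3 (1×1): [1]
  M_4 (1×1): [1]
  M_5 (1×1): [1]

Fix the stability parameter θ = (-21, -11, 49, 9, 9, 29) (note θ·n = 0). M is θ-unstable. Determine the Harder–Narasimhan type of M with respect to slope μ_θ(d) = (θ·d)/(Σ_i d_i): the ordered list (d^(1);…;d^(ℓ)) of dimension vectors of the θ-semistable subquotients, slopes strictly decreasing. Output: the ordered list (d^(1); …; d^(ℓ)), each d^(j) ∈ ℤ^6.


Interval decomposition of M: I[1,2]^2, I[1,6].
HN type (ℓ=4): μ^(1)=29; μ^(2)=67/3; μ^(3)=-11; μ^(4)=-21

((0, 0, 0, 0, 0, 1); (0, 0, 1, 1, 1, 0); (0, 3, 0, 0, 0, 0); (3, 0, 0, 0, 0, 0))


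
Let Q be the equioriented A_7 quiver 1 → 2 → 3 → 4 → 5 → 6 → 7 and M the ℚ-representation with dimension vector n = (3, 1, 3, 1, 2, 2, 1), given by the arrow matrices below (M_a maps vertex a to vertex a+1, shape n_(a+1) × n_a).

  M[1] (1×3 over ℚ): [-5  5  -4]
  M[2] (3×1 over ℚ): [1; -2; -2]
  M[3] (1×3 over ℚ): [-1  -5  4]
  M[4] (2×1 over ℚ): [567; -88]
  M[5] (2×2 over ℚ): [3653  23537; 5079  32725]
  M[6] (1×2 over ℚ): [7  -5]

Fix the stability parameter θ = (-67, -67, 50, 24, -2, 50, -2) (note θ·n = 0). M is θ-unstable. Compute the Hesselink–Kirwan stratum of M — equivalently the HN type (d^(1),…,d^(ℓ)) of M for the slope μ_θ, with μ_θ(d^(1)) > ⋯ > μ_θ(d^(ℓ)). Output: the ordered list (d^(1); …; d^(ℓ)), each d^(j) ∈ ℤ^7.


Via rank(M_{q-1}∘⋯∘M_p): M ≅ I[1,1]^2, I[1,6], I[3,3]^2, I[5,7].
μ_θ-semistable layers: μ^(1)=50; μ^(2)=24; μ^(3)=-2; μ^(4)=-67

((0, 0, 2, 0, 0, 1, 0); (0, 0, 1, 1, 1, 1, 1); (0, 0, 0, 0, 1, 0, 0); (3, 1, 0, 0, 0, 0, 0))


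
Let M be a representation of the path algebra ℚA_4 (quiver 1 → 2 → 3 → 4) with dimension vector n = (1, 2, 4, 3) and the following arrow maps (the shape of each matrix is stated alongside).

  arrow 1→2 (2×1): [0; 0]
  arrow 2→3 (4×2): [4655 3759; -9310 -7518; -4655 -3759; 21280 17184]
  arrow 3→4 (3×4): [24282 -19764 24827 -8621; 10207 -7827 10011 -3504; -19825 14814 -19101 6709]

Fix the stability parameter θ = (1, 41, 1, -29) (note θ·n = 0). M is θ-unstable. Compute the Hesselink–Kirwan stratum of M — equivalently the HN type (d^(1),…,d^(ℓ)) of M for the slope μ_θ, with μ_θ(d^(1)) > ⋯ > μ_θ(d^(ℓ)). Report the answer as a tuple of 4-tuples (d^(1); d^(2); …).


Barcode: M ≅ I[1,1], I[2,2], I[2,4], I[3,3], I[3,4]^2. HN layers by μ_θ (4 steps, strictly decreasing):
  μ^(1)=41; μ^(2)=13/3; μ^(3)=1; μ^(4)=-14

((0, 1, 0, 0); (0, 1, 1, 1); (1, 0, 1, 0); (0, 0, 2, 2))
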